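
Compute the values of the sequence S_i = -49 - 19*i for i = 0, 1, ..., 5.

This is an arithmetic sequence.
i=0: S_0 = -49 + -19*0 = -49
i=1: S_1 = -49 + -19*1 = -68
i=2: S_2 = -49 + -19*2 = -87
i=3: S_3 = -49 + -19*3 = -106
i=4: S_4 = -49 + -19*4 = -125
i=5: S_5 = -49 + -19*5 = -144
The first 6 terms are: [-49, -68, -87, -106, -125, -144]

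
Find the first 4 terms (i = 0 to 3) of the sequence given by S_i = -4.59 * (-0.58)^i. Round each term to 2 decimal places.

This is a geometric sequence.
i=0: S_0 = -4.59 * (-0.58)^0 = -4.59
i=1: S_1 = -4.59 * (-0.58)^1 ≈ 2.66
i=2: S_2 = -4.59 * (-0.58)^2 ≈ -1.54
i=3: S_3 = -4.59 * (-0.58)^3 ≈ 0.9
The first 4 terms are: [-4.59, 2.66, -1.54, 0.9]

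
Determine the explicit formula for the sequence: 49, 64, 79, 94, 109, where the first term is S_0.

Check differences: 64 - 49 = 15
79 - 64 = 15
Common difference d = 15.
First term a = 49.
Formula: S_i = 49 + 15*i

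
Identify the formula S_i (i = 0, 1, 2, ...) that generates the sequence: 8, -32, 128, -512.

Check ratios: -32 / 8 = -4.0
Common ratio r = -4.
First term a = 8.
Formula: S_i = 8 * (-4)^i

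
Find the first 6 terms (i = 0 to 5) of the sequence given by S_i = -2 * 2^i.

This is a geometric sequence.
i=0: S_0 = -2 * 2^0 = -2
i=1: S_1 = -2 * 2^1 = -4
i=2: S_2 = -2 * 2^2 = -8
i=3: S_3 = -2 * 2^3 = -16
i=4: S_4 = -2 * 2^4 = -32
i=5: S_5 = -2 * 2^5 = -64
The first 6 terms are: [-2, -4, -8, -16, -32, -64]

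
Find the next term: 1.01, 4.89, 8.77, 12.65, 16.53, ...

Differences: 4.89 - 1.01 = 3.88
This is an arithmetic sequence with common difference d = 3.88.
Next term = 16.53 + 3.88 = 20.41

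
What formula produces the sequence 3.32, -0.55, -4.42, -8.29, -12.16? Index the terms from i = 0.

Check differences: -0.55 - 3.32 = -3.87
-4.42 - -0.55 = -3.87
Common difference d = -3.87.
First term a = 3.32.
Formula: S_i = 3.32 - 3.87*i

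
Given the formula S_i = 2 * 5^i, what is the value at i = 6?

S_6 = 2 * 5^6 = 2 * 15625 = 31250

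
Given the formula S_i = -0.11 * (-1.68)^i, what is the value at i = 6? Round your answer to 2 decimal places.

S_6 = -0.11 * (-1.68)^6 ≈ -0.11 * 22.4831 ≈ -2.47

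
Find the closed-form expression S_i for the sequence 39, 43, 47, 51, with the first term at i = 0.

Check differences: 43 - 39 = 4
47 - 43 = 4
Common difference d = 4.
First term a = 39.
Formula: S_i = 39 + 4*i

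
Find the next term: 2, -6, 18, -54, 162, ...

Ratios: -6 / 2 = -3.0
This is a geometric sequence with common ratio r = -3.
Next term = 162 * -3 = -486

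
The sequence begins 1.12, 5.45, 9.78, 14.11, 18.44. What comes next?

Differences: 5.45 - 1.12 = 4.33
This is an arithmetic sequence with common difference d = 4.33.
Next term = 18.44 + 4.33 = 22.77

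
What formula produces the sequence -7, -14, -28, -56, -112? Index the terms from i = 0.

Check ratios: -14 / -7 = 2.0
Common ratio r = 2.
First term a = -7.
Formula: S_i = -7 * 2^i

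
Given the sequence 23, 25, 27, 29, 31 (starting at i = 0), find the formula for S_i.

Check differences: 25 - 23 = 2
27 - 25 = 2
Common difference d = 2.
First term a = 23.
Formula: S_i = 23 + 2*i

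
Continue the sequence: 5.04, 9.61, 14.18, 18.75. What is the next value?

Differences: 9.61 - 5.04 = 4.57
This is an arithmetic sequence with common difference d = 4.57.
Next term = 18.75 + 4.57 = 23.32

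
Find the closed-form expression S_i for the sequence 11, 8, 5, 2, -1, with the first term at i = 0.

Check differences: 8 - 11 = -3
5 - 8 = -3
Common difference d = -3.
First term a = 11.
Formula: S_i = 11 - 3*i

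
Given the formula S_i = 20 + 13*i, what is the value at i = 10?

S_10 = 20 + 13*10 = 20 + 130 = 150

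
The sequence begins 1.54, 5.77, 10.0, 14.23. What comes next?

Differences: 5.77 - 1.54 = 4.23
This is an arithmetic sequence with common difference d = 4.23.
Next term = 14.23 + 4.23 = 18.46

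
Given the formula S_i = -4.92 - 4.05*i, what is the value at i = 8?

S_8 = -4.92 + -4.05*8 = -4.92 + -32.4 = -37.32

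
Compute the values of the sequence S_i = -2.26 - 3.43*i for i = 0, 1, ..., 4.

This is an arithmetic sequence.
i=0: S_0 = -2.26 + -3.43*0 = -2.26
i=1: S_1 = -2.26 + -3.43*1 = -5.69
i=2: S_2 = -2.26 + -3.43*2 = -9.12
i=3: S_3 = -2.26 + -3.43*3 = -12.55
i=4: S_4 = -2.26 + -3.43*4 = -15.98
The first 5 terms are: [-2.26, -5.69, -9.12, -12.55, -15.98]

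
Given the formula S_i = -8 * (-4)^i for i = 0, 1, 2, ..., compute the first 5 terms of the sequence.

This is a geometric sequence.
i=0: S_0 = -8 * (-4)^0 = -8
i=1: S_1 = -8 * (-4)^1 = 32
i=2: S_2 = -8 * (-4)^2 = -128
i=3: S_3 = -8 * (-4)^3 = 512
i=4: S_4 = -8 * (-4)^4 = -2048
The first 5 terms are: [-8, 32, -128, 512, -2048]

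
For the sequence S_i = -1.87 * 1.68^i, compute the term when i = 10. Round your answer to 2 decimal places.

S_10 = -1.87 * 1.68^10 ≈ -1.87 * 179.0989 ≈ -334.91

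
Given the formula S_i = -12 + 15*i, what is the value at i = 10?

S_10 = -12 + 15*10 = -12 + 150 = 138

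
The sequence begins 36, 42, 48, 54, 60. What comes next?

Differences: 42 - 36 = 6
This is an arithmetic sequence with common difference d = 6.
Next term = 60 + 6 = 66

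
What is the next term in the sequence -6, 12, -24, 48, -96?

Ratios: 12 / -6 = -2.0
This is a geometric sequence with common ratio r = -2.
Next term = -96 * -2 = 192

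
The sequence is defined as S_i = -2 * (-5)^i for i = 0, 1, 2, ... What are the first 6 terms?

This is a geometric sequence.
i=0: S_0 = -2 * (-5)^0 = -2
i=1: S_1 = -2 * (-5)^1 = 10
i=2: S_2 = -2 * (-5)^2 = -50
i=3: S_3 = -2 * (-5)^3 = 250
i=4: S_4 = -2 * (-5)^4 = -1250
i=5: S_5 = -2 * (-5)^5 = 6250
The first 6 terms are: [-2, 10, -50, 250, -1250, 6250]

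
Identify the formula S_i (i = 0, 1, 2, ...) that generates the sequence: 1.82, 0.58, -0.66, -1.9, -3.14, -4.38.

Check differences: 0.58 - 1.82 = -1.24
-0.66 - 0.58 = -1.24
Common difference d = -1.24.
First term a = 1.82.
Formula: S_i = 1.82 - 1.24*i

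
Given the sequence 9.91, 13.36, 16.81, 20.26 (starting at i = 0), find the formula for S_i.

Check differences: 13.36 - 9.91 = 3.45
16.81 - 13.36 = 3.45
Common difference d = 3.45.
First term a = 9.91.
Formula: S_i = 9.91 + 3.45*i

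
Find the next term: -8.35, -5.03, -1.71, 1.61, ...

Differences: -5.03 - -8.35 = 3.32
This is an arithmetic sequence with common difference d = 3.32.
Next term = 1.61 + 3.32 = 4.93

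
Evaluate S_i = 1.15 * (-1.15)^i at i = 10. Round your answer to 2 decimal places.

S_10 = 1.15 * (-1.15)^10 ≈ 1.15 * 4.0456 ≈ 4.65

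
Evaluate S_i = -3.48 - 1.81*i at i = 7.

S_7 = -3.48 + -1.81*7 = -3.48 + -12.67 = -16.15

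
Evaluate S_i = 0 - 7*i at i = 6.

S_6 = 0 + -7*6 = 0 + -42 = -42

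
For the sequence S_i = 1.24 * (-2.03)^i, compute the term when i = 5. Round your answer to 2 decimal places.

S_5 = 1.24 * (-2.03)^5 ≈ 1.24 * -34.4731 ≈ -42.75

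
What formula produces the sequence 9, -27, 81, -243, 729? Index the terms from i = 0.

Check ratios: -27 / 9 = -3.0
Common ratio r = -3.
First term a = 9.
Formula: S_i = 9 * (-3)^i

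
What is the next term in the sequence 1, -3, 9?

Ratios: -3 / 1 = -3.0
This is a geometric sequence with common ratio r = -3.
Next term = 9 * -3 = -27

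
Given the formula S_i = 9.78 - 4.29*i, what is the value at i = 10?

S_10 = 9.78 + -4.29*10 = 9.78 + -42.9 = -33.12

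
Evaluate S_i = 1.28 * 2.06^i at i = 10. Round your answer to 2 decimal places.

S_10 = 1.28 * 2.06^10 ≈ 1.28 * 1376.1704 ≈ 1761.5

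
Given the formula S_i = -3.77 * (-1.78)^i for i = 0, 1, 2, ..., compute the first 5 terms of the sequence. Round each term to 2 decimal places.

This is a geometric sequence.
i=0: S_0 = -3.77 * (-1.78)^0 = -3.77
i=1: S_1 = -3.77 * (-1.78)^1 ≈ 6.71
i=2: S_2 = -3.77 * (-1.78)^2 ≈ -11.94
i=3: S_3 = -3.77 * (-1.78)^3 ≈ 21.26
i=4: S_4 = -3.77 * (-1.78)^4 ≈ -37.85
The first 5 terms are: [-3.77, 6.71, -11.94, 21.26, -37.85]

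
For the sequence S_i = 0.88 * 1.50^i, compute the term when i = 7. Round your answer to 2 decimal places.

S_7 = 0.88 * 1.5^7 ≈ 0.88 * 17.0859 ≈ 15.04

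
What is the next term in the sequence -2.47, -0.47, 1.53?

Differences: -0.47 - -2.47 = 2.0
This is an arithmetic sequence with common difference d = 2.0.
Next term = 1.53 + 2.0 = 3.53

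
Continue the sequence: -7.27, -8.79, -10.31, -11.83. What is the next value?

Differences: -8.79 - -7.27 = -1.52
This is an arithmetic sequence with common difference d = -1.52.
Next term = -11.83 + -1.52 = -13.35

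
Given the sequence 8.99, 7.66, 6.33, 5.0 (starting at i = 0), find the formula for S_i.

Check differences: 7.66 - 8.99 = -1.33
6.33 - 7.66 = -1.33
Common difference d = -1.33.
First term a = 8.99.
Formula: S_i = 8.99 - 1.33*i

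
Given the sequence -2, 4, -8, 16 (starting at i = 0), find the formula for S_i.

Check ratios: 4 / -2 = -2.0
Common ratio r = -2.
First term a = -2.
Formula: S_i = -2 * (-2)^i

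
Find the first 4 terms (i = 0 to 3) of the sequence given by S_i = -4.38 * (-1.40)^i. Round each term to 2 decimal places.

This is a geometric sequence.
i=0: S_0 = -4.38 * (-1.4)^0 = -4.38
i=1: S_1 = -4.38 * (-1.4)^1 ≈ 6.13
i=2: S_2 = -4.38 * (-1.4)^2 ≈ -8.58
i=3: S_3 = -4.38 * (-1.4)^3 ≈ 12.02
The first 4 terms are: [-4.38, 6.13, -8.58, 12.02]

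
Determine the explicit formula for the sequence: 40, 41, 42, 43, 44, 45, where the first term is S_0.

Check differences: 41 - 40 = 1
42 - 41 = 1
Common difference d = 1.
First term a = 40.
Formula: S_i = 40 + 1*i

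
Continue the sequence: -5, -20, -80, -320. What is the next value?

Ratios: -20 / -5 = 4.0
This is a geometric sequence with common ratio r = 4.
Next term = -320 * 4 = -1280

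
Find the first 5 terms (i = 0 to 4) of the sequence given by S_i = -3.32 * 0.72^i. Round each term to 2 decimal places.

This is a geometric sequence.
i=0: S_0 = -3.32 * 0.72^0 = -3.32
i=1: S_1 = -3.32 * 0.72^1 ≈ -2.39
i=2: S_2 = -3.32 * 0.72^2 ≈ -1.72
i=3: S_3 = -3.32 * 0.72^3 ≈ -1.24
i=4: S_4 = -3.32 * 0.72^4 ≈ -0.89
The first 5 terms are: [-3.32, -2.39, -1.72, -1.24, -0.89]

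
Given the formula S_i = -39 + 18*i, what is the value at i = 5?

S_5 = -39 + 18*5 = -39 + 90 = 51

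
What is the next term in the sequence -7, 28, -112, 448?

Ratios: 28 / -7 = -4.0
This is a geometric sequence with common ratio r = -4.
Next term = 448 * -4 = -1792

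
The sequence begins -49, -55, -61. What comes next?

Differences: -55 - -49 = -6
This is an arithmetic sequence with common difference d = -6.
Next term = -61 + -6 = -67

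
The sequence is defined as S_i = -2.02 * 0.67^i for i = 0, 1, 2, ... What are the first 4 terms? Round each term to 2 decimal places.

This is a geometric sequence.
i=0: S_0 = -2.02 * 0.67^0 = -2.02
i=1: S_1 = -2.02 * 0.67^1 ≈ -1.35
i=2: S_2 = -2.02 * 0.67^2 ≈ -0.91
i=3: S_3 = -2.02 * 0.67^3 ≈ -0.61
The first 4 terms are: [-2.02, -1.35, -0.91, -0.61]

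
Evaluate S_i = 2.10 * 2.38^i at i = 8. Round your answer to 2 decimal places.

S_8 = 2.1 * 2.38^8 ≈ 2.1 * 1029.4746 ≈ 2161.9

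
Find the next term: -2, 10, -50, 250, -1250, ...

Ratios: 10 / -2 = -5.0
This is a geometric sequence with common ratio r = -5.
Next term = -1250 * -5 = 6250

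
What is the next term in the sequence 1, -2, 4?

Ratios: -2 / 1 = -2.0
This is a geometric sequence with common ratio r = -2.
Next term = 4 * -2 = -8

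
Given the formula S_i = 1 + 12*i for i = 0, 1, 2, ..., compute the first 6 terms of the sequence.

This is an arithmetic sequence.
i=0: S_0 = 1 + 12*0 = 1
i=1: S_1 = 1 + 12*1 = 13
i=2: S_2 = 1 + 12*2 = 25
i=3: S_3 = 1 + 12*3 = 37
i=4: S_4 = 1 + 12*4 = 49
i=5: S_5 = 1 + 12*5 = 61
The first 6 terms are: [1, 13, 25, 37, 49, 61]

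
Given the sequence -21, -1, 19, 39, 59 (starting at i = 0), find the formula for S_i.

Check differences: -1 - -21 = 20
19 - -1 = 20
Common difference d = 20.
First term a = -21.
Formula: S_i = -21 + 20*i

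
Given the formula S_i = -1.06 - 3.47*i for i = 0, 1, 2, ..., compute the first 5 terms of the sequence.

This is an arithmetic sequence.
i=0: S_0 = -1.06 + -3.47*0 = -1.06
i=1: S_1 = -1.06 + -3.47*1 = -4.53
i=2: S_2 = -1.06 + -3.47*2 = -8.0
i=3: S_3 = -1.06 + -3.47*3 = -11.47
i=4: S_4 = -1.06 + -3.47*4 = -14.94
The first 5 terms are: [-1.06, -4.53, -8.0, -11.47, -14.94]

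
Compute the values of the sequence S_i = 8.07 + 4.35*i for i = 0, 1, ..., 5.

This is an arithmetic sequence.
i=0: S_0 = 8.07 + 4.35*0 = 8.07
i=1: S_1 = 8.07 + 4.35*1 = 12.42
i=2: S_2 = 8.07 + 4.35*2 = 16.77
i=3: S_3 = 8.07 + 4.35*3 = 21.12
i=4: S_4 = 8.07 + 4.35*4 = 25.47
i=5: S_5 = 8.07 + 4.35*5 = 29.82
The first 6 terms are: [8.07, 12.42, 16.77, 21.12, 25.47, 29.82]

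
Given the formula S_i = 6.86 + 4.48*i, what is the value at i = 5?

S_5 = 6.86 + 4.48*5 = 6.86 + 22.4 = 29.26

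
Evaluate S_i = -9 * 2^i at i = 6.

S_6 = -9 * 2^6 = -9 * 64 = -576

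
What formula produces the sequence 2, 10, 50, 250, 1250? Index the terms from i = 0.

Check ratios: 10 / 2 = 5.0
Common ratio r = 5.
First term a = 2.
Formula: S_i = 2 * 5^i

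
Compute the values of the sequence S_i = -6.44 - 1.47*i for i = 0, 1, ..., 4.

This is an arithmetic sequence.
i=0: S_0 = -6.44 + -1.47*0 = -6.44
i=1: S_1 = -6.44 + -1.47*1 = -7.91
i=2: S_2 = -6.44 + -1.47*2 = -9.38
i=3: S_3 = -6.44 + -1.47*3 = -10.85
i=4: S_4 = -6.44 + -1.47*4 = -12.32
The first 5 terms are: [-6.44, -7.91, -9.38, -10.85, -12.32]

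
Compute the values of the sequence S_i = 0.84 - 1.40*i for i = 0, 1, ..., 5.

This is an arithmetic sequence.
i=0: S_0 = 0.84 + -1.4*0 = 0.84
i=1: S_1 = 0.84 + -1.4*1 = -0.56
i=2: S_2 = 0.84 + -1.4*2 = -1.96
i=3: S_3 = 0.84 + -1.4*3 = -3.36
i=4: S_4 = 0.84 + -1.4*4 = -4.76
i=5: S_5 = 0.84 + -1.4*5 = -6.16
The first 6 terms are: [0.84, -0.56, -1.96, -3.36, -4.76, -6.16]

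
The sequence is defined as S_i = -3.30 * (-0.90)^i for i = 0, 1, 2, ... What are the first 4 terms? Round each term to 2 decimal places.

This is a geometric sequence.
i=0: S_0 = -3.3 * (-0.9)^0 = -3.3
i=1: S_1 = -3.3 * (-0.9)^1 = 2.97
i=2: S_2 = -3.3 * (-0.9)^2 ≈ -2.67
i=3: S_3 = -3.3 * (-0.9)^3 ≈ 2.41
The first 4 terms are: [-3.3, 2.97, -2.67, 2.41]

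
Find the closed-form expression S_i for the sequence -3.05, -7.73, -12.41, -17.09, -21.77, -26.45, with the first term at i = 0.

Check differences: -7.73 - -3.05 = -4.68
-12.41 - -7.73 = -4.68
Common difference d = -4.68.
First term a = -3.05.
Formula: S_i = -3.05 - 4.68*i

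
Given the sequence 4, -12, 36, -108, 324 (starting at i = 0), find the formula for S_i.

Check ratios: -12 / 4 = -3.0
Common ratio r = -3.
First term a = 4.
Formula: S_i = 4 * (-3)^i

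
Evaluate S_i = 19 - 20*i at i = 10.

S_10 = 19 + -20*10 = 19 + -200 = -181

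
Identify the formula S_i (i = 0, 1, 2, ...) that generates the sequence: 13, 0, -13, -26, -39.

Check differences: 0 - 13 = -13
-13 - 0 = -13
Common difference d = -13.
First term a = 13.
Formula: S_i = 13 - 13*i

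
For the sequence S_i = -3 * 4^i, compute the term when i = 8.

S_8 = -3 * 4^8 = -3 * 65536 = -196608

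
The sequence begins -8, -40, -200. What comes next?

Ratios: -40 / -8 = 5.0
This is a geometric sequence with common ratio r = 5.
Next term = -200 * 5 = -1000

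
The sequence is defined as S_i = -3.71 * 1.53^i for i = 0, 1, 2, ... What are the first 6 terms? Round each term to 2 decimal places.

This is a geometric sequence.
i=0: S_0 = -3.71 * 1.53^0 = -3.71
i=1: S_1 = -3.71 * 1.53^1 ≈ -5.68
i=2: S_2 = -3.71 * 1.53^2 ≈ -8.68
i=3: S_3 = -3.71 * 1.53^3 ≈ -13.29
i=4: S_4 = -3.71 * 1.53^4 ≈ -20.33
i=5: S_5 = -3.71 * 1.53^5 ≈ -31.11
The first 6 terms are: [-3.71, -5.68, -8.68, -13.29, -20.33, -31.11]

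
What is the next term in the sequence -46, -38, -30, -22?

Differences: -38 - -46 = 8
This is an arithmetic sequence with common difference d = 8.
Next term = -22 + 8 = -14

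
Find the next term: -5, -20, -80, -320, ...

Ratios: -20 / -5 = 4.0
This is a geometric sequence with common ratio r = 4.
Next term = -320 * 4 = -1280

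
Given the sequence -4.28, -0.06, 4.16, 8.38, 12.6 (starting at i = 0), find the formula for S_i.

Check differences: -0.06 - -4.28 = 4.22
4.16 - -0.06 = 4.22
Common difference d = 4.22.
First term a = -4.28.
Formula: S_i = -4.28 + 4.22*i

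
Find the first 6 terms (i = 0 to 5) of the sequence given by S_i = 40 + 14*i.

This is an arithmetic sequence.
i=0: S_0 = 40 + 14*0 = 40
i=1: S_1 = 40 + 14*1 = 54
i=2: S_2 = 40 + 14*2 = 68
i=3: S_3 = 40 + 14*3 = 82
i=4: S_4 = 40 + 14*4 = 96
i=5: S_5 = 40 + 14*5 = 110
The first 6 terms are: [40, 54, 68, 82, 96, 110]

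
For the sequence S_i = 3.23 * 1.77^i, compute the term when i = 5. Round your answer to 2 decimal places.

S_5 = 3.23 * 1.77^5 ≈ 3.23 * 17.3727 ≈ 56.11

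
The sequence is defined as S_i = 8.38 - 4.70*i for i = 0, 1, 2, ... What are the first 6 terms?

This is an arithmetic sequence.
i=0: S_0 = 8.38 + -4.7*0 = 8.38
i=1: S_1 = 8.38 + -4.7*1 = 3.68
i=2: S_2 = 8.38 + -4.7*2 = -1.02
i=3: S_3 = 8.38 + -4.7*3 = -5.72
i=4: S_4 = 8.38 + -4.7*4 = -10.42
i=5: S_5 = 8.38 + -4.7*5 = -15.12
The first 6 terms are: [8.38, 3.68, -1.02, -5.72, -10.42, -15.12]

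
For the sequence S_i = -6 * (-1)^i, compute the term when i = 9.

S_9 = -6 * (-1)^9 = -6 * -1 = 6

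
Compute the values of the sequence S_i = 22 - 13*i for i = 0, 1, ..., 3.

This is an arithmetic sequence.
i=0: S_0 = 22 + -13*0 = 22
i=1: S_1 = 22 + -13*1 = 9
i=2: S_2 = 22 + -13*2 = -4
i=3: S_3 = 22 + -13*3 = -17
The first 4 terms are: [22, 9, -4, -17]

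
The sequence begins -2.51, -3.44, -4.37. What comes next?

Differences: -3.44 - -2.51 = -0.93
This is an arithmetic sequence with common difference d = -0.93.
Next term = -4.37 + -0.93 = -5.3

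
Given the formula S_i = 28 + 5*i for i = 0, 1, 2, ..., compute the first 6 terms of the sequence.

This is an arithmetic sequence.
i=0: S_0 = 28 + 5*0 = 28
i=1: S_1 = 28 + 5*1 = 33
i=2: S_2 = 28 + 5*2 = 38
i=3: S_3 = 28 + 5*3 = 43
i=4: S_4 = 28 + 5*4 = 48
i=5: S_5 = 28 + 5*5 = 53
The first 6 terms are: [28, 33, 38, 43, 48, 53]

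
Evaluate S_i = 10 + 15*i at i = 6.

S_6 = 10 + 15*6 = 10 + 90 = 100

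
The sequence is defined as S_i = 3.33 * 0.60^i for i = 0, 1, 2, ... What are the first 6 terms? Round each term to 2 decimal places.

This is a geometric sequence.
i=0: S_0 = 3.33 * 0.6^0 = 3.33
i=1: S_1 = 3.33 * 0.6^1 ≈ 2.0
i=2: S_2 = 3.33 * 0.6^2 ≈ 1.2
i=3: S_3 = 3.33 * 0.6^3 ≈ 0.72
i=4: S_4 = 3.33 * 0.6^4 ≈ 0.43
i=5: S_5 = 3.33 * 0.6^5 ≈ 0.26
The first 6 terms are: [3.33, 2.0, 1.2, 0.72, 0.43, 0.26]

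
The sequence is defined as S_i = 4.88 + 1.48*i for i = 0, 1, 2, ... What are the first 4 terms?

This is an arithmetic sequence.
i=0: S_0 = 4.88 + 1.48*0 = 4.88
i=1: S_1 = 4.88 + 1.48*1 = 6.36
i=2: S_2 = 4.88 + 1.48*2 = 7.84
i=3: S_3 = 4.88 + 1.48*3 = 9.32
The first 4 terms are: [4.88, 6.36, 7.84, 9.32]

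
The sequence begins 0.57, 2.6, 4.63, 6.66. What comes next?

Differences: 2.6 - 0.57 = 2.03
This is an arithmetic sequence with common difference d = 2.03.
Next term = 6.66 + 2.03 = 8.69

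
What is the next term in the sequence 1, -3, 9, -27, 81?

Ratios: -3 / 1 = -3.0
This is a geometric sequence with common ratio r = -3.
Next term = 81 * -3 = -243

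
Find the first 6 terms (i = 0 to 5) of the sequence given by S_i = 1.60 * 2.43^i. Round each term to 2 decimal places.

This is a geometric sequence.
i=0: S_0 = 1.6 * 2.43^0 = 1.6
i=1: S_1 = 1.6 * 2.43^1 ≈ 3.89
i=2: S_2 = 1.6 * 2.43^2 ≈ 9.45
i=3: S_3 = 1.6 * 2.43^3 ≈ 22.96
i=4: S_4 = 1.6 * 2.43^4 ≈ 55.79
i=5: S_5 = 1.6 * 2.43^5 ≈ 135.57
The first 6 terms are: [1.6, 3.89, 9.45, 22.96, 55.79, 135.57]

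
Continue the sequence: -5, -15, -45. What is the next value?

Ratios: -15 / -5 = 3.0
This is a geometric sequence with common ratio r = 3.
Next term = -45 * 3 = -135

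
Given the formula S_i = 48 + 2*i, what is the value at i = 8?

S_8 = 48 + 2*8 = 48 + 16 = 64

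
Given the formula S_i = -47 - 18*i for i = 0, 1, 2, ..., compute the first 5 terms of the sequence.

This is an arithmetic sequence.
i=0: S_0 = -47 + -18*0 = -47
i=1: S_1 = -47 + -18*1 = -65
i=2: S_2 = -47 + -18*2 = -83
i=3: S_3 = -47 + -18*3 = -101
i=4: S_4 = -47 + -18*4 = -119
The first 5 terms are: [-47, -65, -83, -101, -119]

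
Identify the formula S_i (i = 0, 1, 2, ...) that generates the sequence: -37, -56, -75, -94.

Check differences: -56 - -37 = -19
-75 - -56 = -19
Common difference d = -19.
First term a = -37.
Formula: S_i = -37 - 19*i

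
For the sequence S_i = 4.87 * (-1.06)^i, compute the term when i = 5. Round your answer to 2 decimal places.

S_5 = 4.87 * (-1.06)^5 ≈ 4.87 * -1.3382 ≈ -6.52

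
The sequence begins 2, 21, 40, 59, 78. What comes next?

Differences: 21 - 2 = 19
This is an arithmetic sequence with common difference d = 19.
Next term = 78 + 19 = 97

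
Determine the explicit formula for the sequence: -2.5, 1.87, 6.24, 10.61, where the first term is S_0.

Check differences: 1.87 - -2.5 = 4.37
6.24 - 1.87 = 4.37
Common difference d = 4.37.
First term a = -2.5.
Formula: S_i = -2.50 + 4.37*i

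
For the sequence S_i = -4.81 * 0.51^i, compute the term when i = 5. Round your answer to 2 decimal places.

S_5 = -4.81 * 0.51^5 ≈ -4.81 * 0.0345 ≈ -0.17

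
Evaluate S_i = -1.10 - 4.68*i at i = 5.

S_5 = -1.1 + -4.68*5 = -1.1 + -23.4 = -24.5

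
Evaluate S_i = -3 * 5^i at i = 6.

S_6 = -3 * 5^6 = -3 * 15625 = -46875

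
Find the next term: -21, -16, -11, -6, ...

Differences: -16 - -21 = 5
This is an arithmetic sequence with common difference d = 5.
Next term = -6 + 5 = -1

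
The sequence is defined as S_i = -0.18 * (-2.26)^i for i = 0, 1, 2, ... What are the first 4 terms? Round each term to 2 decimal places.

This is a geometric sequence.
i=0: S_0 = -0.18 * (-2.26)^0 = -0.18
i=1: S_1 = -0.18 * (-2.26)^1 ≈ 0.41
i=2: S_2 = -0.18 * (-2.26)^2 ≈ -0.92
i=3: S_3 = -0.18 * (-2.26)^3 ≈ 2.08
The first 4 terms are: [-0.18, 0.41, -0.92, 2.08]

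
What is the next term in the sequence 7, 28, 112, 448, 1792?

Ratios: 28 / 7 = 4.0
This is a geometric sequence with common ratio r = 4.
Next term = 1792 * 4 = 7168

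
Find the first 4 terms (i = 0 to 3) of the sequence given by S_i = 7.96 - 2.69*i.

This is an arithmetic sequence.
i=0: S_0 = 7.96 + -2.69*0 = 7.96
i=1: S_1 = 7.96 + -2.69*1 = 5.27
i=2: S_2 = 7.96 + -2.69*2 = 2.58
i=3: S_3 = 7.96 + -2.69*3 = -0.11
The first 4 terms are: [7.96, 5.27, 2.58, -0.11]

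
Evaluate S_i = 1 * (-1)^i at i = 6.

S_6 = 1 * (-1)^6 = 1 * 1 = 1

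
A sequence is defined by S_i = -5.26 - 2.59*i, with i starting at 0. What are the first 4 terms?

This is an arithmetic sequence.
i=0: S_0 = -5.26 + -2.59*0 = -5.26
i=1: S_1 = -5.26 + -2.59*1 = -7.85
i=2: S_2 = -5.26 + -2.59*2 = -10.44
i=3: S_3 = -5.26 + -2.59*3 = -13.03
The first 4 terms are: [-5.26, -7.85, -10.44, -13.03]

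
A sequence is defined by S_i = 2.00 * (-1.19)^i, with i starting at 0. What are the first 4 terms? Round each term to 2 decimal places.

This is a geometric sequence.
i=0: S_0 = 2.0 * (-1.19)^0 = 2.0
i=1: S_1 = 2.0 * (-1.19)^1 = -2.38
i=2: S_2 = 2.0 * (-1.19)^2 ≈ 2.83
i=3: S_3 = 2.0 * (-1.19)^3 ≈ -3.37
The first 4 terms are: [2.0, -2.38, 2.83, -3.37]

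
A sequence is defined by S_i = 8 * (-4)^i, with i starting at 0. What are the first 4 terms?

This is a geometric sequence.
i=0: S_0 = 8 * (-4)^0 = 8
i=1: S_1 = 8 * (-4)^1 = -32
i=2: S_2 = 8 * (-4)^2 = 128
i=3: S_3 = 8 * (-4)^3 = -512
The first 4 terms are: [8, -32, 128, -512]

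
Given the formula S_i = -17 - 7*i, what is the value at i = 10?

S_10 = -17 + -7*10 = -17 + -70 = -87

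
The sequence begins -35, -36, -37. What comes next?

Differences: -36 - -35 = -1
This is an arithmetic sequence with common difference d = -1.
Next term = -37 + -1 = -38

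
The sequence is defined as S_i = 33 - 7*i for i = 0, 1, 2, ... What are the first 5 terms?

This is an arithmetic sequence.
i=0: S_0 = 33 + -7*0 = 33
i=1: S_1 = 33 + -7*1 = 26
i=2: S_2 = 33 + -7*2 = 19
i=3: S_3 = 33 + -7*3 = 12
i=4: S_4 = 33 + -7*4 = 5
The first 5 terms are: [33, 26, 19, 12, 5]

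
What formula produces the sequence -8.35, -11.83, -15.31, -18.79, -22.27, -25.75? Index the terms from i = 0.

Check differences: -11.83 - -8.35 = -3.48
-15.31 - -11.83 = -3.48
Common difference d = -3.48.
First term a = -8.35.
Formula: S_i = -8.35 - 3.48*i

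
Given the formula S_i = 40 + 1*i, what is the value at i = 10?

S_10 = 40 + 1*10 = 40 + 10 = 50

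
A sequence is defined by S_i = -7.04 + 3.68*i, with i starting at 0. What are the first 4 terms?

This is an arithmetic sequence.
i=0: S_0 = -7.04 + 3.68*0 = -7.04
i=1: S_1 = -7.04 + 3.68*1 = -3.36
i=2: S_2 = -7.04 + 3.68*2 = 0.32
i=3: S_3 = -7.04 + 3.68*3 = 4.0
The first 4 terms are: [-7.04, -3.36, 0.32, 4.0]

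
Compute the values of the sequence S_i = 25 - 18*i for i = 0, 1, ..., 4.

This is an arithmetic sequence.
i=0: S_0 = 25 + -18*0 = 25
i=1: S_1 = 25 + -18*1 = 7
i=2: S_2 = 25 + -18*2 = -11
i=3: S_3 = 25 + -18*3 = -29
i=4: S_4 = 25 + -18*4 = -47
The first 5 terms are: [25, 7, -11, -29, -47]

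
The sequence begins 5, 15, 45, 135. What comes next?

Ratios: 15 / 5 = 3.0
This is a geometric sequence with common ratio r = 3.
Next term = 135 * 3 = 405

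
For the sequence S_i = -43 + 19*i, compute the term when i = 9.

S_9 = -43 + 19*9 = -43 + 171 = 128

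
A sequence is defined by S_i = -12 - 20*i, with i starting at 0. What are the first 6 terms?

This is an arithmetic sequence.
i=0: S_0 = -12 + -20*0 = -12
i=1: S_1 = -12 + -20*1 = -32
i=2: S_2 = -12 + -20*2 = -52
i=3: S_3 = -12 + -20*3 = -72
i=4: S_4 = -12 + -20*4 = -92
i=5: S_5 = -12 + -20*5 = -112
The first 6 terms are: [-12, -32, -52, -72, -92, -112]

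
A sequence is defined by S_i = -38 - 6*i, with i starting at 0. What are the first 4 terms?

This is an arithmetic sequence.
i=0: S_0 = -38 + -6*0 = -38
i=1: S_1 = -38 + -6*1 = -44
i=2: S_2 = -38 + -6*2 = -50
i=3: S_3 = -38 + -6*3 = -56
The first 4 terms are: [-38, -44, -50, -56]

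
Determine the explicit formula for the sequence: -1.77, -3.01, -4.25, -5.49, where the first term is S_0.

Check differences: -3.01 - -1.77 = -1.24
-4.25 - -3.01 = -1.24
Common difference d = -1.24.
First term a = -1.77.
Formula: S_i = -1.77 - 1.24*i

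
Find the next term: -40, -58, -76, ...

Differences: -58 - -40 = -18
This is an arithmetic sequence with common difference d = -18.
Next term = -76 + -18 = -94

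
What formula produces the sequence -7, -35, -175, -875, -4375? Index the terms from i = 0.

Check ratios: -35 / -7 = 5.0
Common ratio r = 5.
First term a = -7.
Formula: S_i = -7 * 5^i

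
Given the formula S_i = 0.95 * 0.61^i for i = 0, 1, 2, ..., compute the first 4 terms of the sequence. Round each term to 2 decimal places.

This is a geometric sequence.
i=0: S_0 = 0.95 * 0.61^0 = 0.95
i=1: S_1 = 0.95 * 0.61^1 ≈ 0.58
i=2: S_2 = 0.95 * 0.61^2 ≈ 0.35
i=3: S_3 = 0.95 * 0.61^3 ≈ 0.22
The first 4 terms are: [0.95, 0.58, 0.35, 0.22]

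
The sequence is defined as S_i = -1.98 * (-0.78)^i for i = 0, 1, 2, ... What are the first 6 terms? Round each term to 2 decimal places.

This is a geometric sequence.
i=0: S_0 = -1.98 * (-0.78)^0 = -1.98
i=1: S_1 = -1.98 * (-0.78)^1 ≈ 1.54
i=2: S_2 = -1.98 * (-0.78)^2 ≈ -1.2
i=3: S_3 = -1.98 * (-0.78)^3 ≈ 0.94
i=4: S_4 = -1.98 * (-0.78)^4 ≈ -0.73
i=5: S_5 = -1.98 * (-0.78)^5 ≈ 0.57
The first 6 terms are: [-1.98, 1.54, -1.2, 0.94, -0.73, 0.57]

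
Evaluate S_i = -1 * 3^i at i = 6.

S_6 = -1 * 3^6 = -1 * 729 = -729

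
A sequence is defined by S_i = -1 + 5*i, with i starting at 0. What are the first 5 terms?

This is an arithmetic sequence.
i=0: S_0 = -1 + 5*0 = -1
i=1: S_1 = -1 + 5*1 = 4
i=2: S_2 = -1 + 5*2 = 9
i=3: S_3 = -1 + 5*3 = 14
i=4: S_4 = -1 + 5*4 = 19
The first 5 terms are: [-1, 4, 9, 14, 19]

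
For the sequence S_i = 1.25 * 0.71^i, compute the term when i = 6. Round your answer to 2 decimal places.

S_6 = 1.25 * 0.71^6 ≈ 1.25 * 0.1281 ≈ 0.16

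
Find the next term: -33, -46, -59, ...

Differences: -46 - -33 = -13
This is an arithmetic sequence with common difference d = -13.
Next term = -59 + -13 = -72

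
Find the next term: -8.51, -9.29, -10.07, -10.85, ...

Differences: -9.29 - -8.51 = -0.78
This is an arithmetic sequence with common difference d = -0.78.
Next term = -10.85 + -0.78 = -11.63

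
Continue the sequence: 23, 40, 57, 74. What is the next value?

Differences: 40 - 23 = 17
This is an arithmetic sequence with common difference d = 17.
Next term = 74 + 17 = 91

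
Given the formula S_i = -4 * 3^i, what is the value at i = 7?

S_7 = -4 * 3^7 = -4 * 2187 = -8748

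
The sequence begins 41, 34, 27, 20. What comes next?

Differences: 34 - 41 = -7
This is an arithmetic sequence with common difference d = -7.
Next term = 20 + -7 = 13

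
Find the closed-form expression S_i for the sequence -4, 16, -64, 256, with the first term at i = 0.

Check ratios: 16 / -4 = -4.0
Common ratio r = -4.
First term a = -4.
Formula: S_i = -4 * (-4)^i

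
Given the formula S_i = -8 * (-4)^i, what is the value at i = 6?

S_6 = -8 * (-4)^6 = -8 * 4096 = -32768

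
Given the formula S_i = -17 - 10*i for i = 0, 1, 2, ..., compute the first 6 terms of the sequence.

This is an arithmetic sequence.
i=0: S_0 = -17 + -10*0 = -17
i=1: S_1 = -17 + -10*1 = -27
i=2: S_2 = -17 + -10*2 = -37
i=3: S_3 = -17 + -10*3 = -47
i=4: S_4 = -17 + -10*4 = -57
i=5: S_5 = -17 + -10*5 = -67
The first 6 terms are: [-17, -27, -37, -47, -57, -67]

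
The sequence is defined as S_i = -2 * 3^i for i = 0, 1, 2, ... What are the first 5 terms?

This is a geometric sequence.
i=0: S_0 = -2 * 3^0 = -2
i=1: S_1 = -2 * 3^1 = -6
i=2: S_2 = -2 * 3^2 = -18
i=3: S_3 = -2 * 3^3 = -54
i=4: S_4 = -2 * 3^4 = -162
The first 5 terms are: [-2, -6, -18, -54, -162]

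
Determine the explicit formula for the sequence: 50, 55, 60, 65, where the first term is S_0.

Check differences: 55 - 50 = 5
60 - 55 = 5
Common difference d = 5.
First term a = 50.
Formula: S_i = 50 + 5*i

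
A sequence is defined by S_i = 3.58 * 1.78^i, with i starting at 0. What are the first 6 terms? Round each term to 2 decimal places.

This is a geometric sequence.
i=0: S_0 = 3.58 * 1.78^0 = 3.58
i=1: S_1 = 3.58 * 1.78^1 ≈ 6.37
i=2: S_2 = 3.58 * 1.78^2 ≈ 11.34
i=3: S_3 = 3.58 * 1.78^3 ≈ 20.19
i=4: S_4 = 3.58 * 1.78^4 ≈ 35.94
i=5: S_5 = 3.58 * 1.78^5 ≈ 63.97
The first 6 terms are: [3.58, 6.37, 11.34, 20.19, 35.94, 63.97]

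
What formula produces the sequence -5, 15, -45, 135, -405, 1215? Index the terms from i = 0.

Check ratios: 15 / -5 = -3.0
Common ratio r = -3.
First term a = -5.
Formula: S_i = -5 * (-3)^i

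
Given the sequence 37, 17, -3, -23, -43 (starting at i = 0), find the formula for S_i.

Check differences: 17 - 37 = -20
-3 - 17 = -20
Common difference d = -20.
First term a = 37.
Formula: S_i = 37 - 20*i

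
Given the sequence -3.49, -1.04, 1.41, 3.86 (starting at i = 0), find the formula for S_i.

Check differences: -1.04 - -3.49 = 2.45
1.41 - -1.04 = 2.45
Common difference d = 2.45.
First term a = -3.49.
Formula: S_i = -3.49 + 2.45*i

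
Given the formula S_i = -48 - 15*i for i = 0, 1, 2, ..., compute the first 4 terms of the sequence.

This is an arithmetic sequence.
i=0: S_0 = -48 + -15*0 = -48
i=1: S_1 = -48 + -15*1 = -63
i=2: S_2 = -48 + -15*2 = -78
i=3: S_3 = -48 + -15*3 = -93
The first 4 terms are: [-48, -63, -78, -93]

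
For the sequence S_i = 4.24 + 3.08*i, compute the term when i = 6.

S_6 = 4.24 + 3.08*6 = 4.24 + 18.48 = 22.72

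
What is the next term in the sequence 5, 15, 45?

Ratios: 15 / 5 = 3.0
This is a geometric sequence with common ratio r = 3.
Next term = 45 * 3 = 135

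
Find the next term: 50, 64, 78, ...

Differences: 64 - 50 = 14
This is an arithmetic sequence with common difference d = 14.
Next term = 78 + 14 = 92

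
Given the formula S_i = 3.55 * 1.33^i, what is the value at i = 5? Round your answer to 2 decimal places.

S_5 = 3.55 * 1.33^5 ≈ 3.55 * 4.1616 ≈ 14.77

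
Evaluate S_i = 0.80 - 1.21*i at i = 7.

S_7 = 0.8 + -1.21*7 = 0.8 + -8.47 = -7.67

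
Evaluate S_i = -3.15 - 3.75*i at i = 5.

S_5 = -3.15 + -3.75*5 = -3.15 + -18.75 = -21.9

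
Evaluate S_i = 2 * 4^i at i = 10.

S_10 = 2 * 4^10 = 2 * 1048576 = 2097152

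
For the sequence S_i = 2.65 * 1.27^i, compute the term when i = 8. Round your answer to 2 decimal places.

S_8 = 2.65 * 1.27^8 ≈ 2.65 * 6.7675 ≈ 17.93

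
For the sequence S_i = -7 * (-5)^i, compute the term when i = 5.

S_5 = -7 * (-5)^5 = -7 * -3125 = 21875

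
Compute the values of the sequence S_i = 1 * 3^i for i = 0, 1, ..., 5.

This is a geometric sequence.
i=0: S_0 = 1 * 3^0 = 1
i=1: S_1 = 1 * 3^1 = 3
i=2: S_2 = 1 * 3^2 = 9
i=3: S_3 = 1 * 3^3 = 27
i=4: S_4 = 1 * 3^4 = 81
i=5: S_5 = 1 * 3^5 = 243
The first 6 terms are: [1, 3, 9, 27, 81, 243]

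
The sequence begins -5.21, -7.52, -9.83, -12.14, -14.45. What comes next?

Differences: -7.52 - -5.21 = -2.31
This is an arithmetic sequence with common difference d = -2.31.
Next term = -14.45 + -2.31 = -16.76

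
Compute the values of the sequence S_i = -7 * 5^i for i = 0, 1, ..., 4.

This is a geometric sequence.
i=0: S_0 = -7 * 5^0 = -7
i=1: S_1 = -7 * 5^1 = -35
i=2: S_2 = -7 * 5^2 = -175
i=3: S_3 = -7 * 5^3 = -875
i=4: S_4 = -7 * 5^4 = -4375
The first 5 terms are: [-7, -35, -175, -875, -4375]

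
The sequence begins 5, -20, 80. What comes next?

Ratios: -20 / 5 = -4.0
This is a geometric sequence with common ratio r = -4.
Next term = 80 * -4 = -320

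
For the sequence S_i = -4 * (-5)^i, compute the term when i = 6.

S_6 = -4 * (-5)^6 = -4 * 15625 = -62500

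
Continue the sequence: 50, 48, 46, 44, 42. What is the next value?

Differences: 48 - 50 = -2
This is an arithmetic sequence with common difference d = -2.
Next term = 42 + -2 = 40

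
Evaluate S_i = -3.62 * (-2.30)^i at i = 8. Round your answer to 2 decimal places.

S_8 = -3.62 * (-2.3)^8 ≈ -3.62 * 783.1099 ≈ -2834.86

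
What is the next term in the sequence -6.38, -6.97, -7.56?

Differences: -6.97 - -6.38 = -0.59
This is an arithmetic sequence with common difference d = -0.59.
Next term = -7.56 + -0.59 = -8.15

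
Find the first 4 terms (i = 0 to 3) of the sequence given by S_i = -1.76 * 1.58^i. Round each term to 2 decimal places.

This is a geometric sequence.
i=0: S_0 = -1.76 * 1.58^0 = -1.76
i=1: S_1 = -1.76 * 1.58^1 ≈ -2.78
i=2: S_2 = -1.76 * 1.58^2 ≈ -4.39
i=3: S_3 = -1.76 * 1.58^3 ≈ -6.94
The first 4 terms are: [-1.76, -2.78, -4.39, -6.94]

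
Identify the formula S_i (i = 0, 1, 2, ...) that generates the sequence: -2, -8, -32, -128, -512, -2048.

Check ratios: -8 / -2 = 4.0
Common ratio r = 4.
First term a = -2.
Formula: S_i = -2 * 4^i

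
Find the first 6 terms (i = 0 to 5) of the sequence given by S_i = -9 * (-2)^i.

This is a geometric sequence.
i=0: S_0 = -9 * (-2)^0 = -9
i=1: S_1 = -9 * (-2)^1 = 18
i=2: S_2 = -9 * (-2)^2 = -36
i=3: S_3 = -9 * (-2)^3 = 72
i=4: S_4 = -9 * (-2)^4 = -144
i=5: S_5 = -9 * (-2)^5 = 288
The first 6 terms are: [-9, 18, -36, 72, -144, 288]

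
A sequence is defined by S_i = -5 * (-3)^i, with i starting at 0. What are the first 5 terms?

This is a geometric sequence.
i=0: S_0 = -5 * (-3)^0 = -5
i=1: S_1 = -5 * (-3)^1 = 15
i=2: S_2 = -5 * (-3)^2 = -45
i=3: S_3 = -5 * (-3)^3 = 135
i=4: S_4 = -5 * (-3)^4 = -405
The first 5 terms are: [-5, 15, -45, 135, -405]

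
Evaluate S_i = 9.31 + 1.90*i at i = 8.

S_8 = 9.31 + 1.9*8 = 9.31 + 15.2 = 24.51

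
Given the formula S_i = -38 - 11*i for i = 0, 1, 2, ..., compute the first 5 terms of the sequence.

This is an arithmetic sequence.
i=0: S_0 = -38 + -11*0 = -38
i=1: S_1 = -38 + -11*1 = -49
i=2: S_2 = -38 + -11*2 = -60
i=3: S_3 = -38 + -11*3 = -71
i=4: S_4 = -38 + -11*4 = -82
The first 5 terms are: [-38, -49, -60, -71, -82]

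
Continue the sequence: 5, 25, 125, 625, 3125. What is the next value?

Ratios: 25 / 5 = 5.0
This is a geometric sequence with common ratio r = 5.
Next term = 3125 * 5 = 15625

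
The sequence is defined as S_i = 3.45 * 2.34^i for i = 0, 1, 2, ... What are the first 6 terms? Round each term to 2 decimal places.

This is a geometric sequence.
i=0: S_0 = 3.45 * 2.34^0 = 3.45
i=1: S_1 = 3.45 * 2.34^1 ≈ 8.07
i=2: S_2 = 3.45 * 2.34^2 ≈ 18.89
i=3: S_3 = 3.45 * 2.34^3 ≈ 44.2
i=4: S_4 = 3.45 * 2.34^4 ≈ 103.44
i=5: S_5 = 3.45 * 2.34^5 ≈ 242.05
The first 6 terms are: [3.45, 8.07, 18.89, 44.2, 103.44, 242.05]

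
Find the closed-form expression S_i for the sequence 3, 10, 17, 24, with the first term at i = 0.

Check differences: 10 - 3 = 7
17 - 10 = 7
Common difference d = 7.
First term a = 3.
Formula: S_i = 3 + 7*i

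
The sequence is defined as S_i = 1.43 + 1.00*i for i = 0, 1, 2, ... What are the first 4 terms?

This is an arithmetic sequence.
i=0: S_0 = 1.43 + 1.0*0 = 1.43
i=1: S_1 = 1.43 + 1.0*1 = 2.43
i=2: S_2 = 1.43 + 1.0*2 = 3.43
i=3: S_3 = 1.43 + 1.0*3 = 4.43
The first 4 terms are: [1.43, 2.43, 3.43, 4.43]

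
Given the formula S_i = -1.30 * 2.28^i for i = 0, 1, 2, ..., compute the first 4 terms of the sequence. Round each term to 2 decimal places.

This is a geometric sequence.
i=0: S_0 = -1.3 * 2.28^0 = -1.3
i=1: S_1 = -1.3 * 2.28^1 ≈ -2.96
i=2: S_2 = -1.3 * 2.28^2 ≈ -6.76
i=3: S_3 = -1.3 * 2.28^3 ≈ -15.41
The first 4 terms are: [-1.3, -2.96, -6.76, -15.41]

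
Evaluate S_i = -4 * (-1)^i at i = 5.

S_5 = -4 * (-1)^5 = -4 * -1 = 4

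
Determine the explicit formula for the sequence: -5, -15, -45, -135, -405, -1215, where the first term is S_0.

Check ratios: -15 / -5 = 3.0
Common ratio r = 3.
First term a = -5.
Formula: S_i = -5 * 3^i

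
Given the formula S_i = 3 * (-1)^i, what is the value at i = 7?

S_7 = 3 * (-1)^7 = 3 * -1 = -3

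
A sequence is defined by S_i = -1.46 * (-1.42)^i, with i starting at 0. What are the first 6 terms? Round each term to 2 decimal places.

This is a geometric sequence.
i=0: S_0 = -1.46 * (-1.42)^0 = -1.46
i=1: S_1 = -1.46 * (-1.42)^1 ≈ 2.07
i=2: S_2 = -1.46 * (-1.42)^2 ≈ -2.94
i=3: S_3 = -1.46 * (-1.42)^3 ≈ 4.18
i=4: S_4 = -1.46 * (-1.42)^4 ≈ -5.94
i=5: S_5 = -1.46 * (-1.42)^5 ≈ 8.43
The first 6 terms are: [-1.46, 2.07, -2.94, 4.18, -5.94, 8.43]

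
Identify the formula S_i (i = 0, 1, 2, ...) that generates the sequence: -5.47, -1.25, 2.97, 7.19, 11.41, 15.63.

Check differences: -1.25 - -5.47 = 4.22
2.97 - -1.25 = 4.22
Common difference d = 4.22.
First term a = -5.47.
Formula: S_i = -5.47 + 4.22*i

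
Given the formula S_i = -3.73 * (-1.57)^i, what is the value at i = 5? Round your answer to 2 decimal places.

S_5 = -3.73 * (-1.57)^5 ≈ -3.73 * -9.5389 ≈ 35.58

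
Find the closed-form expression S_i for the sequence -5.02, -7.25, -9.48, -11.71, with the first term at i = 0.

Check differences: -7.25 - -5.02 = -2.23
-9.48 - -7.25 = -2.23
Common difference d = -2.23.
First term a = -5.02.
Formula: S_i = -5.02 - 2.23*i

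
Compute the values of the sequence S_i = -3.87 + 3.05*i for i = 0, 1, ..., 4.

This is an arithmetic sequence.
i=0: S_0 = -3.87 + 3.05*0 = -3.87
i=1: S_1 = -3.87 + 3.05*1 = -0.82
i=2: S_2 = -3.87 + 3.05*2 = 2.23
i=3: S_3 = -3.87 + 3.05*3 = 5.28
i=4: S_4 = -3.87 + 3.05*4 = 8.33
The first 5 terms are: [-3.87, -0.82, 2.23, 5.28, 8.33]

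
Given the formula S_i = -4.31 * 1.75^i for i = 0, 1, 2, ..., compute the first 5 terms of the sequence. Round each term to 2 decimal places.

This is a geometric sequence.
i=0: S_0 = -4.31 * 1.75^0 = -4.31
i=1: S_1 = -4.31 * 1.75^1 ≈ -7.54
i=2: S_2 = -4.31 * 1.75^2 ≈ -13.2
i=3: S_3 = -4.31 * 1.75^3 ≈ -23.1
i=4: S_4 = -4.31 * 1.75^4 ≈ -40.42
The first 5 terms are: [-4.31, -7.54, -13.2, -23.1, -40.42]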